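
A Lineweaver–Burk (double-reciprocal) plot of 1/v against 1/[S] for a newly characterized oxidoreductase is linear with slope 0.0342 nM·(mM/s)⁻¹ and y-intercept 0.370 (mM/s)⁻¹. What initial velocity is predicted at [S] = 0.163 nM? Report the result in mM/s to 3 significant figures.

The y-intercept is 1/Vmax, so Vmax = 1/0.370 = 2.70 mM/s.
The slope is Km/Vmax, so Km = 0.0342 × 2.70 = 0.0924 nM.
Then v = 2.70 × 0.163/(0.0924 + 0.163) = 1.72 mM/s.

1.72 mM/s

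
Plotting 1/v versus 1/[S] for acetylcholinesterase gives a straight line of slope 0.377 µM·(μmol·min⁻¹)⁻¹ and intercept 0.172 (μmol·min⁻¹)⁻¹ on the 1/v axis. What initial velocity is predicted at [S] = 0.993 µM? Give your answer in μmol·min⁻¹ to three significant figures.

The y-intercept is 1/Vmax, so Vmax = 1/0.172 = 5.81 μmol·min⁻¹.
The slope is Km/Vmax, so Km = 0.377 × 5.81 = 2.19 µM.
Then v = 5.81 × 0.993/(2.19 + 0.993) = 1.81 μmol·min⁻¹.

1.81 μmol·min⁻¹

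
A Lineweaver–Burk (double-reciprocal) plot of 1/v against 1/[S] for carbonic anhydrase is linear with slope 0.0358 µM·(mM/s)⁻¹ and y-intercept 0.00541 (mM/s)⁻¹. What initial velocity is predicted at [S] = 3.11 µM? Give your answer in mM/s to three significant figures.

The y-intercept is 1/Vmax, so Vmax = 1/0.00541 = 185 mM/s.
The slope is Km/Vmax, so Km = 0.0358 × 185 = 6.62 µM.
Then v = 185 × 3.11/(6.62 + 3.11) = 59.1 mM/s.

59.1 mM/s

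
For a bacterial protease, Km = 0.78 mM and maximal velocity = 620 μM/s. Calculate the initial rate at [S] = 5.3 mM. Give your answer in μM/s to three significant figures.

540 μM/s

[S]/(Km+[S]) = 5.3/6.080 = 0.8717, the fractional saturation.
v = 0.8717 × Vmax = 0.8717 × 620 = 540 μM/s.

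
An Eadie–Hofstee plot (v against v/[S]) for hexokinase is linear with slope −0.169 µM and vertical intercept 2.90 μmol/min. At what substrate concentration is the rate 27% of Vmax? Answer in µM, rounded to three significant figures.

0.0625 µM

The Eadie–Hofstee slope gives Km = 0.169 µM (slope = −Km).
v/Vmax = [S]/(Km+[S]) = 0.27 ⇒ [S] = Km·0.27/(1−0.27) = 0.169 × 0.3699 = 0.0625 µM.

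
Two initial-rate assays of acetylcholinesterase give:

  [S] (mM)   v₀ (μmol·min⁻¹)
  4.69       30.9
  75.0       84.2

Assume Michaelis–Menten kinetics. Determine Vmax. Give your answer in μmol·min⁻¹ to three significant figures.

From v = Vmax[S]/(Km+[S]), each point gives Vmax = v(Km+[S])/[S].
Equating: 30.9(Km+4.69)/4.69 = 84.2(Km+75.0)/75.0.
6.588·Km + 30.9 = 1.123·Km + 84.2, so (6.588 − 1.123)·Km = 84.2 − 30.9.
Km = 53.30/5.466 = 9.75 mM; then Vmax = 30.9(9.75+4.69)/4.69 = 95.1 μmol·min⁻¹.

95.1 μmol·min⁻¹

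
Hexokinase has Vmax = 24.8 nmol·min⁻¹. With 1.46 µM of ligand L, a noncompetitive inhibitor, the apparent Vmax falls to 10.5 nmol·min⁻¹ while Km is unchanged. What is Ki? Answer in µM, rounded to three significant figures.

Noncompetitive: Vmax,app = Vmax/α with α = 1 + [I]/Ki.
α = Vmax/Vmax,app = 24.8/10.5 = 2.362.
Ki = [I]/(α − 1) = 1.46/1.362 = 1.07 µM.

1.07 µM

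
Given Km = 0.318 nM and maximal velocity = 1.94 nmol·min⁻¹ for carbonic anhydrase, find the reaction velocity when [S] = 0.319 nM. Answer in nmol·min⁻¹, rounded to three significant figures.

v = Vmax·[S]/(Km + [S]) = 1.94 × 0.319 / (0.318 + 0.319)
  = 0.6189 / 0.6370 = 0.972 nmol·min⁻¹.

0.972 nmol·min⁻¹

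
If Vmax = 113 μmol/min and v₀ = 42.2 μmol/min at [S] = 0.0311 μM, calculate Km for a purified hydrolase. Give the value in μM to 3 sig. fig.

0.0522 μM

v/Vmax = 42.2/113 = 0.3735 = [S]/(Km+[S]).
So Km + [S] = [S]/0.3735 = 0.08328 μM, giving Km = 0.08328 − 0.0311 = 0.0522 μM.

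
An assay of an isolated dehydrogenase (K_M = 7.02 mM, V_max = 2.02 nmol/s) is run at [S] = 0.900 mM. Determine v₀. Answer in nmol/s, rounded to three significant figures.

0.230 nmol/s

v = Vmax·[S]/(Km + [S]) = 2.02 × 0.900 / (7.02 + 0.900)
  = 1.818 / 7.920 = 0.230 nmol/s.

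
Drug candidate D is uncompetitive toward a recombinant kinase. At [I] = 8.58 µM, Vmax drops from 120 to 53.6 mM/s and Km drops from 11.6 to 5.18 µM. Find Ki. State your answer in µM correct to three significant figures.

Uncompetitive: Vmax,app = Vmax/α (and Km,app = Km/α) with α = 1 + [I]/Ki.
α = Vmax/Vmax,app = 120/53.6 = 2.239.
Ki = [I]/(α − 1) = 8.58/1.239 = 6.93 µM.

6.93 µM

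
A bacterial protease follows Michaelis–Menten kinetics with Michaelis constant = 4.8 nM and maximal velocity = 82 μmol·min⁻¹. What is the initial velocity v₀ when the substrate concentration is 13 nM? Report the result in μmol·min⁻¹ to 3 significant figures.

59.9 μmol·min⁻¹

[S]/(Km+[S]) = 13/17.80 = 0.7303, the fractional saturation.
v = 0.7303 × Vmax = 0.7303 × 82 = 59.9 μmol·min⁻¹.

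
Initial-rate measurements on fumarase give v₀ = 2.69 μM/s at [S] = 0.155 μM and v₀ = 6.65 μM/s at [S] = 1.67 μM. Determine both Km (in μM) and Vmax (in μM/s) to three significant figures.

Km = 0.296 μM; Vmax = 7.83 μM/s

From v = Vmax[S]/(Km+[S]), each point gives Vmax = v(Km+[S])/[S].
Equating: 2.69(Km+0.155)/0.155 = 6.65(Km+1.67)/1.67.
17.35·Km + 2.69 = 3.982·Km + 6.65, so (17.35 − 3.982)·Km = 6.65 − 2.69.
Km = 3.960/13.37 = 0.296 μM; then Vmax = 2.69(0.296+0.155)/0.155 = 7.83 μM/s.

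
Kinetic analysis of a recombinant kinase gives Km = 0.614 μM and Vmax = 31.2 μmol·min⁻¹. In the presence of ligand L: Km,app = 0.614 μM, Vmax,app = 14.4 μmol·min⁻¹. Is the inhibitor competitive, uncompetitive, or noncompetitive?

Vmax decreases (31.2 → 14.4 μmol·min⁻¹) while Km is unchanged — pure noncompetitive inhibition.

noncompetitive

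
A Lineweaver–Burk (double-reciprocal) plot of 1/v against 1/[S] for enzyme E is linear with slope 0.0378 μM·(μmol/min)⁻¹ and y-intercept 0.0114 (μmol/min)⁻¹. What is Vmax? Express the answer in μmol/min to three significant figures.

The y-intercept of a Lineweaver–Burk plot equals 1/Vmax, so Vmax = 1/0.0114 = 87.7 μmol/min.

87.7 μmol/min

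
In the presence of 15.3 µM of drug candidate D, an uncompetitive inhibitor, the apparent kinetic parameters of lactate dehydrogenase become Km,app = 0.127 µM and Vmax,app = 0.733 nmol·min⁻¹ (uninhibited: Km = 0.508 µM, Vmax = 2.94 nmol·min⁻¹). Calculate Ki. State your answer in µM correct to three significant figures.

Uncompetitive: Vmax,app = Vmax/α (and Km,app = Km/α) with α = 1 + [I]/Ki.
α = Vmax/Vmax,app = 2.94/0.733 = 4.011.
Ki = [I]/(α − 1) = 15.3/3.011 = 5.08 µM.

5.08 µM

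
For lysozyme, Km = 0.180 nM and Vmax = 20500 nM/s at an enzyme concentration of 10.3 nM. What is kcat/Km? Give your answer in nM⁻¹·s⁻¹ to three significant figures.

kcat = Vmax/[E]total = 20500/10.3 = 1990 s⁻¹.
kcat/Km = 1990/0.180 = 11100 nM⁻¹·s⁻¹.

11100 nM⁻¹·s⁻¹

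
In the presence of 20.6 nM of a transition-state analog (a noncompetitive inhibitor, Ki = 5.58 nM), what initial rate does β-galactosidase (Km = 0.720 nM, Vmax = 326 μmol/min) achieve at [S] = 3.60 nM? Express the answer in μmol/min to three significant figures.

With α = 1 + [I]/Ki = 1 + 20.6/5.58 = 4.692, the noncompetitive rate law is v = (Vmax/α)·[S] / (Km + [S]).
v = (326/4.692)×3.60 / (0.720 + 3.60) = 250.1/4.320 = 57.9 μmol/min.

57.9 μmol/min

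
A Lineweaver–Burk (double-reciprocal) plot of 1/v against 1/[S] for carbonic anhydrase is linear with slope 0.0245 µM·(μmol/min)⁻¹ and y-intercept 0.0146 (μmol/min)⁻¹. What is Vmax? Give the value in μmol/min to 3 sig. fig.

The y-intercept of a Lineweaver–Burk plot equals 1/Vmax, so Vmax = 1/0.0146 = 68.5 μmol/min.

68.5 μmol/min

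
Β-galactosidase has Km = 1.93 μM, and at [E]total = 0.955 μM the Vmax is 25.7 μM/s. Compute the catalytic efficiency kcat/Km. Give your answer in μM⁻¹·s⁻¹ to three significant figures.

13.9 μM⁻¹·s⁻¹

kcat = Vmax/[E]total = 25.7/0.955 = 26.9 s⁻¹.
kcat/Km = 26.9/1.93 = 13.9 μM⁻¹·s⁻¹.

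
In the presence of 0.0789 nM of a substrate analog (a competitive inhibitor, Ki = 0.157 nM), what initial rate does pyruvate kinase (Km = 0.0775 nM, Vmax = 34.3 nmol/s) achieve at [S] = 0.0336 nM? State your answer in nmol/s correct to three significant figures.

7.68 nmol/s

α = 1 + [I]/Ki = 1 + 0.0789/0.157 = 1.503.
For a competitive inhibitor, Vmax is unchanged and the apparent Km becomes α·Km: Km,app = 0.116 nM, Vmax,app = 34.3 nmol/s.
v = Vmax,app·[S]/(Km,app + [S]) = 34.3 × 0.0336/(0.116 + 0.0336) = 7.68 nmol/s.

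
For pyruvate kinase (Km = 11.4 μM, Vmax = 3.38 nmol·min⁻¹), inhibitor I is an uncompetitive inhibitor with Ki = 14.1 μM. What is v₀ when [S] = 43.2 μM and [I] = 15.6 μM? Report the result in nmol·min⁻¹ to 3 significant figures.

α = 1 + [I]/Ki = 1 + 15.6/14.1 = 2.106.
For an uncompetitive inhibitor, both parameters are divided by α, giving Vmax/α and Km/α: Km,app = 5.41 μM, Vmax,app = 1.60 nmol·min⁻¹.
v = Vmax,app·[S]/(Km,app + [S]) = 1.60 × 43.2/(5.41 + 43.2) = 1.43 nmol·min⁻¹.

1.43 nmol·min⁻¹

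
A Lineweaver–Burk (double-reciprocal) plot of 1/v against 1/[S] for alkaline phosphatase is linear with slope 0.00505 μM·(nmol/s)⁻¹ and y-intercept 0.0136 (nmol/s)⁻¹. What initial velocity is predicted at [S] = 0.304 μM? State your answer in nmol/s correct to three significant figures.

The y-intercept is 1/Vmax, so Vmax = 1/0.0136 = 73.5 nmol/s.
The slope is Km/Vmax, so Km = 0.00505 × 73.5 = 0.371 μM.
Then v = 73.5 × 0.304/(0.371 + 0.304) = 33.1 nmol/s.

33.1 nmol/s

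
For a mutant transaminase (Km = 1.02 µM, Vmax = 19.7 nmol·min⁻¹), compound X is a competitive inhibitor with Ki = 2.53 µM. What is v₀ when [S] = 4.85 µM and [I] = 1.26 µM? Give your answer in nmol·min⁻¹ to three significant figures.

15.0 nmol·min⁻¹

With α = 1 + [I]/Ki = 1 + 1.26/2.53 = 1.498, the competitive rate law is v = Vmax[S] / (αKm + [S]).
v = 19.7×4.85 / (1.498×1.02 + 4.85) = 95.54/6.378 = 15.0 nmol·min⁻¹.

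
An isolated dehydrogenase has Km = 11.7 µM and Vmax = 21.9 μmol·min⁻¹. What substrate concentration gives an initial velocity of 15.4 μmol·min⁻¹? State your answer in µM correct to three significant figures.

The required fractional saturation is v/Vmax = 15.4/21.9 = 0.7032.
Then [S]/(Km+[S]) = 0.7032 ⇒ [S] = 11.7 × 0.7032/(1 − 0.7032) = 27.7 µM.

27.7 µM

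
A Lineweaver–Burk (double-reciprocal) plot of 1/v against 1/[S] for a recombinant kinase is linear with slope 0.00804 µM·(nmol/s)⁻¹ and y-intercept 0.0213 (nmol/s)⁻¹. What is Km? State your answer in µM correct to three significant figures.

0.377 µM

y-intercept = 1/Vmax ⇒ Vmax = 46.9 nmol/s; slope = Km/Vmax ⇒ Km = slope × Vmax.
Km = 0.00804 × 46.9 = 0.377 µM.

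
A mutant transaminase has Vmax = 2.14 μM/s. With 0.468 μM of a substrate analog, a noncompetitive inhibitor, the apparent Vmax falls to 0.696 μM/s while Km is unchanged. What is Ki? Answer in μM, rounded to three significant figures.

Noncompetitive: Vmax,app = Vmax/α with α = 1 + [I]/Ki.
α = Vmax/Vmax,app = 2.14/0.696 = 3.075.
Ki = [I]/(α − 1) = 0.468/2.075 = 0.226 μM.

0.226 μM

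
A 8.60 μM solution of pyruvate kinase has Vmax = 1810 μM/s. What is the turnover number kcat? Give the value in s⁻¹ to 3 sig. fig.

kcat = Vmax/[E]total = 1810 μM/s / 8.60 μM = 210 s⁻¹.

210 s⁻¹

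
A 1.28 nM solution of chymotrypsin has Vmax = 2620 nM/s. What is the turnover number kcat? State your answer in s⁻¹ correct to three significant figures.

2050 s⁻¹

kcat = Vmax/[E]total = 2620 nM/s / 1.28 nM = 2050 s⁻¹.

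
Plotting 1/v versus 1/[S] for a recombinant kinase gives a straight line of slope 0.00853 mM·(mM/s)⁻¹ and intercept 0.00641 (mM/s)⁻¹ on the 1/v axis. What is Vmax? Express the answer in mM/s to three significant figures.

156 mM/s

The y-intercept of a Lineweaver–Burk plot equals 1/Vmax, so Vmax = 1/0.00641 = 156 mM/s.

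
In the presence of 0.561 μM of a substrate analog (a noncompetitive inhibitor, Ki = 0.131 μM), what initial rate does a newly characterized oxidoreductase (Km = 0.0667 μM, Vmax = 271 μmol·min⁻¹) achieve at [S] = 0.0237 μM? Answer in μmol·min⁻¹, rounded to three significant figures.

α = 1 + [I]/Ki = 1 + 0.561/0.131 = 5.282.
For a noncompetitive inhibitor, Vmax is reduced to Vmax/α while Km is unchanged: Km,app = 0.0667 μM, Vmax,app = 51.3 μmol·min⁻¹.
v = Vmax,app·[S]/(Km,app + [S]) = 51.3 × 0.0237/(0.0667 + 0.0237) = 13.4 μmol·min⁻¹.

13.4 μmol·min⁻¹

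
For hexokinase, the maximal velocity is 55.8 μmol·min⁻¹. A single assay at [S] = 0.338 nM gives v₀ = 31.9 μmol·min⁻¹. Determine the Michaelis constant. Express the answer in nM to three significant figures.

0.253 nM

From v = Vmax[S]/(Km+[S]), Km = [S](Vmax − v)/v.
Km = 0.338 × (55.8 − 31.9) / 31.9 = 8.078/31.9 = 0.253 nM.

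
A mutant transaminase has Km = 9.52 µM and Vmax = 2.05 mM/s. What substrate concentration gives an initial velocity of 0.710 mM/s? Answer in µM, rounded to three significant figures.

5.04 µM

Rearranging v = Vmax[S]/(Km+[S]) gives [S] = Km·v/(Vmax − v).
[S] = 9.52 × 0.710 / (2.05 − 0.710) = 6.759/1.340 = 5.04 µM.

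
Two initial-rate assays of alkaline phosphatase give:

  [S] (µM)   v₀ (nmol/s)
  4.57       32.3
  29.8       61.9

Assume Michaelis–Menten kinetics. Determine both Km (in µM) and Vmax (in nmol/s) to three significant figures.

Km = 5.93 µM; Vmax = 74.2 nmol/s

From v = Vmax[S]/(Km+[S]), each point gives Vmax = v(Km+[S])/[S].
Equating: 32.3(Km+4.57)/4.57 = 61.9(Km+29.8)/29.8.
7.068·Km + 32.3 = 2.077·Km + 61.9, so (7.068 − 2.077)·Km = 61.9 − 32.3.
Km = 29.60/4.991 = 5.93 µM; then Vmax = 32.3(5.93+4.57)/4.57 = 74.2 nmol/s.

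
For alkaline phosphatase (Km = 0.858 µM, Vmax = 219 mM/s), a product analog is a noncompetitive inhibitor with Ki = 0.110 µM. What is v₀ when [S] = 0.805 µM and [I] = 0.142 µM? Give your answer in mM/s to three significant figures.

46.3 mM/s

With α = 1 + [I]/Ki = 1 + 0.142/0.110 = 2.291, the noncompetitive rate law is v = (Vmax/α)·[S] / (Km + [S]).
v = (219/2.291)×0.805 / (0.858 + 0.805) = 76.95/1.663 = 46.3 mM/s.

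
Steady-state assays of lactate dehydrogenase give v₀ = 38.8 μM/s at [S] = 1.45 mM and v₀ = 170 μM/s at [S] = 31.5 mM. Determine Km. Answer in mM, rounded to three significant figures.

6.14 mM

In reciprocal form, 1/v = (Km/Vmax)·(1/[S]) + 1/Vmax. The two points give (1/[S], 1/v) = (0.6897, 0.02577) and (0.03175, 0.005882).
Slope = (0.02577 − 0.005882)/(0.6897 − 0.03175) = 0.03023; intercept = 0.02577 − 0.03023×0.6897 = 0.004923.
Vmax = 1/intercept = 203 μM/s; Km = slope × Vmax = 0.03023 × 203 = 6.14 mM.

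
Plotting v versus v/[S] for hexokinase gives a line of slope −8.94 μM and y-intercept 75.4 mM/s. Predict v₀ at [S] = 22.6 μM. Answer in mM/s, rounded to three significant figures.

54.0 mM/s

In the Eadie–Hofstee form v = Vmax − Km·(v/[S]), the slope is −Km and the intercept is Vmax, so Km = 8.94 μM and Vmax = 75.4 mM/s.
v = 75.4 × 22.6/(8.94 + 22.6) = 54.0 mM/s.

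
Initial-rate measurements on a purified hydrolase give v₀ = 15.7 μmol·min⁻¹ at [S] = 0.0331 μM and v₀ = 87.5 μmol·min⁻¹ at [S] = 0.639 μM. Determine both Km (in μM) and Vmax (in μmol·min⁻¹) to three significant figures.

In reciprocal form, 1/v = (Km/Vmax)·(1/[S]) + 1/Vmax. The two points give (1/[S], 1/v) = (30.21, 0.06369) and (1.565, 0.01143).
Slope = (0.06369 − 0.01143)/(30.21 − 1.565) = 0.001825; intercept = 0.06369 − 0.001825×30.21 = 0.008573.
Vmax = 1/intercept = 117 μmol·min⁻¹; Km = slope × Vmax = 0.001825 × 117 = 0.213 μM.

Km = 0.213 μM; Vmax = 117 μmol·min⁻¹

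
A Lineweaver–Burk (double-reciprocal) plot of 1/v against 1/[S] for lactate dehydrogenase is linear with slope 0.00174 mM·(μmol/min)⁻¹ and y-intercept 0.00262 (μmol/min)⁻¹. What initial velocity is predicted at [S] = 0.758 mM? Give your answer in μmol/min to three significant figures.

The y-intercept is 1/Vmax, so Vmax = 1/0.00262 = 382 μmol/min.
The slope is Km/Vmax, so Km = 0.00174 × 382 = 0.664 mM.
Then v = 382 × 0.758/(0.664 + 0.758) = 203 μmol/min.

203 μmol/min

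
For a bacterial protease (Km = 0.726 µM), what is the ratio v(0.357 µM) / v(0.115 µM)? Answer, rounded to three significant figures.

2.41

Since Vmax cancels, v₂/v₁ = [S]₂(Km+[S]₁) / [S]₁(Km+[S]₂).
= 0.357×(0.726+0.115) / (0.115×(0.726+0.357)) = 0.3002/0.1245 = 2.41.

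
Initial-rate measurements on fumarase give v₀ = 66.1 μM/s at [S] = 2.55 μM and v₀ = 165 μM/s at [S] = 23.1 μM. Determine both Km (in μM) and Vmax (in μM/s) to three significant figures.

Km = 5.27 μM; Vmax = 203 μM/s

From v = Vmax[S]/(Km+[S]), each point gives Vmax = v(Km+[S])/[S].
Equating: 66.1(Km+2.55)/2.55 = 165(Km+23.1)/23.1.
25.92·Km + 66.1 = 7.143·Km + 165, so (25.92 − 7.143)·Km = 165 − 66.1.
Km = 98.90/18.78 = 5.27 μM; then Vmax = 66.1(5.27+2.55)/2.55 = 203 μM/s.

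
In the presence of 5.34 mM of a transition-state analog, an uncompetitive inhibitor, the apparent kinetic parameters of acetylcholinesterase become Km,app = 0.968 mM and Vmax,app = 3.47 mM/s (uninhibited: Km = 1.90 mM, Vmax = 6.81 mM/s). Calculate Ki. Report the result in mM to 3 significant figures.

Uncompetitive: Vmax,app = Vmax/α (and Km,app = Km/α) with α = 1 + [I]/Ki.
α = Vmax/Vmax,app = 6.81/3.47 = 1.963.
Since α = 1 + [I]/Ki, [I]/Ki = 1.963 − 1 = 0.9625 and Ki = 5.34/0.9625 = 5.55 mM.

5.55 mM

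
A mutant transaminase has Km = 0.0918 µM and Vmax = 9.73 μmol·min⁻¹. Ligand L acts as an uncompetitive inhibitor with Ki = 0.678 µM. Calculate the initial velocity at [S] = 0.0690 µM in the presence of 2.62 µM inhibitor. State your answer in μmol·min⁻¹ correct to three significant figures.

With α = 1 + [I]/Ki = 1 + 2.62/0.678 = 4.864, the uncompetitive rate law is v = (Vmax/α)·[S] / (Km/α + [S]).
v = (9.73/4.864)×0.0690 / (0.0918/4.864 + 0.0690) = 0.1380/0.08787 = 1.57 μmol·min⁻¹.

1.57 μmol·min⁻¹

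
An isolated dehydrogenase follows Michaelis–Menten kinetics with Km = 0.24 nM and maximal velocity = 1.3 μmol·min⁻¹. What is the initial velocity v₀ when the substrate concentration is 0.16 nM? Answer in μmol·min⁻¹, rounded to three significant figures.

v = Vmax·[S]/(Km + [S]) = 1.3 × 0.16 / (0.24 + 0.16)
  = 0.2080 / 0.4000 = 0.520 μmol·min⁻¹.

0.520 μmol·min⁻¹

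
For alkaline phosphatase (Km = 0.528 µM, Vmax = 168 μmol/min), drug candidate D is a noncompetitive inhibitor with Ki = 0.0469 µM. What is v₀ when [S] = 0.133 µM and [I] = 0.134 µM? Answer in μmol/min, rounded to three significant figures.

α = 1 + [I]/Ki = 1 + 0.134/0.0469 = 3.857.
For a noncompetitive inhibitor, Vmax is reduced to Vmax/α while Km is unchanged: Km,app = 0.528 µM, Vmax,app = 43.6 μmol/min.
v = Vmax,app·[S]/(Km,app + [S]) = 43.6 × 0.133/(0.528 + 0.133) = 8.76 μmol/min.

8.76 μmol/min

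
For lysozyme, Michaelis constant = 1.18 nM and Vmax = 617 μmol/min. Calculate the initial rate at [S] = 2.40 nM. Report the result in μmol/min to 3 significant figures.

414 μmol/min

v = Vmax·[S]/(Km + [S]) = 617 × 2.40 / (1.18 + 2.40)
  = 1481 / 3.580 = 414 μmol/min.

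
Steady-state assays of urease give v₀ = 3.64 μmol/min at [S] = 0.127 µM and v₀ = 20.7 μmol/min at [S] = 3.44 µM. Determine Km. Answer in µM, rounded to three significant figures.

0.753 µM

In reciprocal form, 1/v = (Km/Vmax)·(1/[S]) + 1/Vmax. The two points give (1/[S], 1/v) = (7.874, 0.2747) and (0.2907, 0.04831).
Slope = (0.2747 − 0.04831)/(7.874 − 0.2907) = 0.02986; intercept = 0.2747 − 0.02986×7.874 = 0.03963.
Vmax = 1/intercept = 25.2 μmol/min; Km = slope × Vmax = 0.02986 × 25.2 = 0.753 µM.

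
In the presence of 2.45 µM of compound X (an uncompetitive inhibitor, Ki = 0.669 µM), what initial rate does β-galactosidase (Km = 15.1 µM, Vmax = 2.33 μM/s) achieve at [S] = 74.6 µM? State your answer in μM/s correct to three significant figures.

With α = 1 + [I]/Ki = 1 + 2.45/0.669 = 4.662, the uncompetitive rate law is v = (Vmax/α)·[S] / (Km/α + [S]).
v = (2.33/4.662)×74.6 / (15.1/4.662 + 74.6) = 37.28/77.84 = 0.479 μM/s.

0.479 μM/s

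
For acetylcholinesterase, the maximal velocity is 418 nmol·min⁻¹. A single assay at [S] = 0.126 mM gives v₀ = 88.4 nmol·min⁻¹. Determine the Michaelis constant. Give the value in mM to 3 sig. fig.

0.470 mM

v/Vmax = 88.4/418 = 0.2115 = [S]/(Km+[S]).
So Km + [S] = [S]/0.2115 = 0.5958 mM, giving Km = 0.5958 − 0.126 = 0.470 mM.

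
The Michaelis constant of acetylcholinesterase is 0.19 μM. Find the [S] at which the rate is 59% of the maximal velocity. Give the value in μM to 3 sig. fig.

0.273 μM

v/Vmax = [S]/(Km+[S]) = 0.59, so [S] = Km·0.59/(1 − 0.59) = 0.19 × 1.439.
[S] = 0.273 μM.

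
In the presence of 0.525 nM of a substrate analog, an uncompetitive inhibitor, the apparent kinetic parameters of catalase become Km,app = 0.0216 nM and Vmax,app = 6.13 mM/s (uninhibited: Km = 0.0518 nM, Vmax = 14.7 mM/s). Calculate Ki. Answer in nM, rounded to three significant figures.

0.376 nM

Uncompetitive: Vmax,app = Vmax/α (and Km,app = Km/α) with α = 1 + [I]/Ki.
α = Vmax/Vmax,app = 14.7/6.13 = 2.398.
Since α = 1 + [I]/Ki, [I]/Ki = 2.398 − 1 = 1.398 and Ki = 0.525/1.398 = 0.376 nM.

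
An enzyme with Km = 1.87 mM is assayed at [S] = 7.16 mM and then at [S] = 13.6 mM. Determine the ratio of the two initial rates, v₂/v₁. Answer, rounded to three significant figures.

1.11

The fractional saturations are [S]/(Km+[S]) = 7.16/9.030 = 0.7929 and 13.6/15.47 = 0.8791.
v₂/v₁ is just their ratio: 0.8791/0.7929 = 1.11.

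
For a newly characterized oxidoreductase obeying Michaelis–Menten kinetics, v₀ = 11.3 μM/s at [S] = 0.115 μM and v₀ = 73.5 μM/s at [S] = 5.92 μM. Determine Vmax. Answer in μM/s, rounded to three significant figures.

In reciprocal form, 1/v = (Km/Vmax)·(1/[S]) + 1/Vmax. The two points give (1/[S], 1/v) = (8.696, 0.08850) and (0.1689, 0.01361).
Slope = (0.08850 − 0.01361)/(8.696 − 0.1689) = 0.008783; intercept = 0.08850 − 0.008783×8.696 = 0.01212.
Vmax = 1/intercept = 82.5 μM/s; Km = slope × Vmax = 0.008783 × 82.5 = 0.725 μM.

82.5 μM/s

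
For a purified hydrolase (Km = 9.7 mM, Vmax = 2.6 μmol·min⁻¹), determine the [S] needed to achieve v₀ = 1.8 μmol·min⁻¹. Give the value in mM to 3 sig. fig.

Rearranging v = Vmax[S]/(Km+[S]) gives [S] = Km·v/(Vmax − v).
[S] = 9.7 × 1.8 / (2.6 − 1.8) = 17.46/0.8000 = 21.8 mM.

21.8 mM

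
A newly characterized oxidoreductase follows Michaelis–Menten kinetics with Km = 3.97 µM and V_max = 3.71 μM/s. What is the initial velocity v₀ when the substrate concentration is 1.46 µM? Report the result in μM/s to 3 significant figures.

[S]/(Km+[S]) = 1.46/5.430 = 0.2689, the fractional saturation.
v = 0.2689 × Vmax = 0.2689 × 3.71 = 0.998 μM/s.

0.998 μM/s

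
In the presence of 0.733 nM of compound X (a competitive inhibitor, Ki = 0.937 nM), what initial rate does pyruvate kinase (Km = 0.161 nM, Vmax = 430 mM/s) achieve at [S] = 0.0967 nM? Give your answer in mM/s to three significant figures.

108 mM/s

With α = 1 + [I]/Ki = 1 + 0.733/0.937 = 1.782, the competitive rate law is v = Vmax[S] / (αKm + [S]).
v = 430×0.0967 / (1.782×0.161 + 0.0967) = 41.58/0.3836 = 108 mM/s.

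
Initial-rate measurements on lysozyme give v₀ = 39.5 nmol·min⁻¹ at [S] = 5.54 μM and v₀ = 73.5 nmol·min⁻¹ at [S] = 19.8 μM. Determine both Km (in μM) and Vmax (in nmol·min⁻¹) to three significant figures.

Km = 9.95 μM; Vmax = 110 nmol·min⁻¹

In reciprocal form, 1/v = (Km/Vmax)·(1/[S]) + 1/Vmax. The two points give (1/[S], 1/v) = (0.1805, 0.02532) and (0.05051, 0.01361).
Slope = (0.02532 − 0.01361)/(0.1805 − 0.05051) = 0.09008; intercept = 0.02532 − 0.09008×0.1805 = 0.009056.
Vmax = 1/intercept = 110 nmol·min⁻¹; Km = slope × Vmax = 0.09008 × 110 = 9.95 μM.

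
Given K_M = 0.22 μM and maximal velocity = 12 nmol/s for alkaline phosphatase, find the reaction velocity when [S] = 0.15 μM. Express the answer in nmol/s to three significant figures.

4.86 nmol/s

v = Vmax·[S]/(Km + [S]) = 12 × 0.15 / (0.22 + 0.15)
  = 1.800 / 0.3700 = 4.86 nmol/s.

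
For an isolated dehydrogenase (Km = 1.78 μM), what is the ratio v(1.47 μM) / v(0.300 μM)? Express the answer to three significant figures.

Since Vmax cancels, v₂/v₁ = [S]₂(Km+[S]₁) / [S]₁(Km+[S]₂).
= 1.47×(1.78+0.300) / (0.300×(1.78+1.47)) = 3.058/0.9750 = 3.14.

3.14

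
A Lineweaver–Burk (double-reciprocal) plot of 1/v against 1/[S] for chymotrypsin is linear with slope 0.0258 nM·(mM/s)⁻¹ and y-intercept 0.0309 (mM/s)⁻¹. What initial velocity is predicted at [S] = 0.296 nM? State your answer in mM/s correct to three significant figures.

The y-intercept is 1/Vmax, so Vmax = 1/0.0309 = 32.4 mM/s.
The slope is Km/Vmax, so Km = 0.0258 × 32.4 = 0.835 nM.
Then v = 32.4 × 0.296/(0.835 + 0.296) = 8.47 mM/s.

8.47 mM/s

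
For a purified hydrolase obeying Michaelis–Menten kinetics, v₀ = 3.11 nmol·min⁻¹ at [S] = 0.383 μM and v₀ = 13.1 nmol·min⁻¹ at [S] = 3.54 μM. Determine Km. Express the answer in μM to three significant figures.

2.26 μM

In reciprocal form, 1/v = (Km/Vmax)·(1/[S]) + 1/Vmax. The two points give (1/[S], 1/v) = (2.611, 0.3215) and (0.2825, 0.07634).
Slope = (0.3215 − 0.07634)/(2.611 − 0.2825) = 0.1053; intercept = 0.3215 − 0.1053×2.611 = 0.04659.
Vmax = 1/intercept = 21.5 nmol·min⁻¹; Km = slope × Vmax = 0.1053 × 21.5 = 2.26 μM.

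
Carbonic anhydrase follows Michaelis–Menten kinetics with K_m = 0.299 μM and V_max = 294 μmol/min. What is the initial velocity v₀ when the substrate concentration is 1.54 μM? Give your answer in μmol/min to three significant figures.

246 μmol/min

v = Vmax·[S]/(Km + [S]) = 294 × 1.54 / (0.299 + 1.54)
  = 452.8 / 1.839 = 246 μmol/min.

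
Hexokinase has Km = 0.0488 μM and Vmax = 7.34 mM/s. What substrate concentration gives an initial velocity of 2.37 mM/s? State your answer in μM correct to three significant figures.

0.0233 μM

Rearranging v = Vmax[S]/(Km+[S]) gives [S] = Km·v/(Vmax − v).
[S] = 0.0488 × 2.37 / (7.34 − 2.37) = 0.1157/4.970 = 0.0233 μM.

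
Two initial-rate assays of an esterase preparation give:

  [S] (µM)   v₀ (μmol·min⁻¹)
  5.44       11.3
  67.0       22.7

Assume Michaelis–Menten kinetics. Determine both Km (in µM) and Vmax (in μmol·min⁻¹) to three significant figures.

From v = Vmax[S]/(Km+[S]), each point gives Vmax = v(Km+[S])/[S].
Equating: 11.3(Km+5.44)/5.44 = 22.7(Km+67.0)/67.0.
2.077·Km + 11.3 = 0.3388·Km + 22.7, so (2.077 − 0.3388)·Km = 22.7 − 11.3.
Km = 11.40/1.738 = 6.56 µM; then Vmax = 11.3(6.56+5.44)/5.44 = 24.9 μmol·min⁻¹.

Km = 6.56 µM; Vmax = 24.9 μmol·min⁻¹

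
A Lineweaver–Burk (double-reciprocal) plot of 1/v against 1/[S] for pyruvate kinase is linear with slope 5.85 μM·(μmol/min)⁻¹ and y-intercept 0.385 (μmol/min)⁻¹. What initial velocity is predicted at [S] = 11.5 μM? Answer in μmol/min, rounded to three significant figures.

1.12 μmol/min

The y-intercept is 1/Vmax, so Vmax = 1/0.385 = 2.60 μmol/min.
The slope is Km/Vmax, so Km = 5.85 × 2.60 = 15.2 μM.
Then v = 2.60 × 11.5/(15.2 + 11.5) = 1.12 μmol/min.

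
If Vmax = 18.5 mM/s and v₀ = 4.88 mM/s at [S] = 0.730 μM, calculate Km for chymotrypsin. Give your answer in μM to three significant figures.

2.04 μM

v/Vmax = 4.88/18.5 = 0.2638 = [S]/(Km+[S]).
So Km + [S] = [S]/0.2638 = 2.767 μM, giving Km = 2.767 − 0.730 = 2.04 μM.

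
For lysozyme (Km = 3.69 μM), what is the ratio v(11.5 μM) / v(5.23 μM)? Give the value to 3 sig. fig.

1.29

The fractional saturations are [S]/(Km+[S]) = 5.23/8.920 = 0.5863 and 11.5/15.19 = 0.7571.
v₂/v₁ is just their ratio: 0.7571/0.5863 = 1.29.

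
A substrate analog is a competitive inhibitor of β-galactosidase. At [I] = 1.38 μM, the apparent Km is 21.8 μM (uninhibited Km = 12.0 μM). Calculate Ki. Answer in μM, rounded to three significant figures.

1.69 μM

Competitive: Km,app = α·Km with α = 1 + [I]/Ki.
α = Km,app/Km = 21.8/12.0 = 1.817.
Since α = 1 + [I]/Ki, [I]/Ki = 1.817 − 1 = 0.8167 and Ki = 1.38/0.8167 = 1.69 μM.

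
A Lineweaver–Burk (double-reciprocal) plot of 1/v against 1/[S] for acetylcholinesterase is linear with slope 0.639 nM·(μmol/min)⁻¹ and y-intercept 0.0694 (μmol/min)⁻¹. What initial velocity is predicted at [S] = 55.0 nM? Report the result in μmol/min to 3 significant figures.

The y-intercept is 1/Vmax, so Vmax = 1/0.0694 = 14.4 μmol/min.
The slope is Km/Vmax, so Km = 0.639 × 14.4 = 9.21 nM.
Then v = 14.4 × 55.0/(9.21 + 55.0) = 12.3 μmol/min.

12.3 μmol/min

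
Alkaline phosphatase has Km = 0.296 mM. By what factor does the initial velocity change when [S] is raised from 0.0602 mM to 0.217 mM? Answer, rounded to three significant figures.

Since Vmax cancels, v₂/v₁ = [S]₂(Km+[S]₁) / [S]₁(Km+[S]₂).
= 0.217×(0.296+0.0602) / (0.0602×(0.296+0.217)) = 0.07730/0.03088 = 2.50.

2.50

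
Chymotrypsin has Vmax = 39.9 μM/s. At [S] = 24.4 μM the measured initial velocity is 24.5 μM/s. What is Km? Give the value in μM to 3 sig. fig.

v/Vmax = 24.5/39.9 = 0.6140 = [S]/(Km+[S]).
So Km + [S] = [S]/0.6140 = 39.74 μM, giving Km = 39.74 − 24.4 = 15.3 μM.

15.3 μM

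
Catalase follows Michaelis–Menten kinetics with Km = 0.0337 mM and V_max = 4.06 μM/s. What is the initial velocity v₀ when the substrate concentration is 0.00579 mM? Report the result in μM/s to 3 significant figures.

v = Vmax·[S]/(Km + [S]) = 4.06 × 0.00579 / (0.0337 + 0.00579)
  = 0.02351 / 0.03949 = 0.595 μM/s.

0.595 μM/s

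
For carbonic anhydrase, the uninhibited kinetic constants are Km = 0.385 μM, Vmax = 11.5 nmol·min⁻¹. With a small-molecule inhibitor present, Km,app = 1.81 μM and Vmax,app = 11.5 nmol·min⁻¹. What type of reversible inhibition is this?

competitive

Km increases (0.385 → 1.81 μM) while Vmax is unchanged — the hallmark of competitive inhibition.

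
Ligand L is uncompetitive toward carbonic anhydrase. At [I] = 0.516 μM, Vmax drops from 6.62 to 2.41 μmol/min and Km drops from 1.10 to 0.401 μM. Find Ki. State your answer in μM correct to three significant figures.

Uncompetitive: Vmax,app = Vmax/α (and Km,app = Km/α) with α = 1 + [I]/Ki.
α = Vmax/Vmax,app = 6.62/2.41 = 2.747.
Since α = 1 + [I]/Ki, [I]/Ki = 2.747 − 1 = 1.747 and Ki = 0.516/1.747 = 0.295 μM.

0.295 μM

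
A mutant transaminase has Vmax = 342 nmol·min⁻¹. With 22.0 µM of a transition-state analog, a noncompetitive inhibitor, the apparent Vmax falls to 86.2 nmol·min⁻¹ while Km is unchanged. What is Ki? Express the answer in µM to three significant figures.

Noncompetitive: Vmax,app = Vmax/α with α = 1 + [I]/Ki.
α = Vmax/Vmax,app = 342/86.2 = 3.968.
Since α = 1 + [I]/Ki, [I]/Ki = 3.968 − 1 = 2.968 and Ki = 22.0/2.968 = 7.41 µM.

7.41 µM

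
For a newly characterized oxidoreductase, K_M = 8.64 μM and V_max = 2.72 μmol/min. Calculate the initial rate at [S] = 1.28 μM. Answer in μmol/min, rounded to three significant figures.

[S]/(Km+[S]) = 1.28/9.920 = 0.1290, the fractional saturation.
v = 0.1290 × Vmax = 0.1290 × 2.72 = 0.351 μmol/min.

0.351 μmol/min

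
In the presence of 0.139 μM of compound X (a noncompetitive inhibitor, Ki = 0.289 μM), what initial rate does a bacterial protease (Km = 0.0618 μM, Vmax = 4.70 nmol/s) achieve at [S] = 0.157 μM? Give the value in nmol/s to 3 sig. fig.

2.28 nmol/s

α = 1 + [I]/Ki = 1 + 0.139/0.289 = 1.481.
For a noncompetitive inhibitor, Vmax is reduced to Vmax/α while Km is unchanged: Km,app = 0.0618 μM, Vmax,app = 3.17 nmol/s.
v = Vmax,app·[S]/(Km,app + [S]) = 3.17 × 0.157/(0.0618 + 0.157) = 2.28 nmol/s.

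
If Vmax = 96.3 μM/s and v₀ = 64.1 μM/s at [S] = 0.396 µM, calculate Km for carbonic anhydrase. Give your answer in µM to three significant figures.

0.199 µM

From v = Vmax[S]/(Km+[S]), Km = [S](Vmax − v)/v.
Km = 0.396 × (96.3 − 64.1) / 64.1 = 12.75/64.1 = 0.199 µM.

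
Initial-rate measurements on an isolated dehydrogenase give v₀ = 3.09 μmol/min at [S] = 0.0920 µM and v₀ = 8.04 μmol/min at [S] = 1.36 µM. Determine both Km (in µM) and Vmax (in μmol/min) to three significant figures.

Km = 0.179 µM; Vmax = 9.10 μmol/min

From v = Vmax[S]/(Km+[S]), each point gives Vmax = v(Km+[S])/[S].
Equating: 3.09(Km+0.0920)/0.0920 = 8.04(Km+1.36)/1.36.
33.59·Km + 3.09 = 5.912·Km + 8.04, so (33.59 − 5.912)·Km = 8.04 − 3.09.
Km = 4.950/27.68 = 0.179 µM; then Vmax = 3.09(0.179+0.0920)/0.0920 = 9.10 μmol/min.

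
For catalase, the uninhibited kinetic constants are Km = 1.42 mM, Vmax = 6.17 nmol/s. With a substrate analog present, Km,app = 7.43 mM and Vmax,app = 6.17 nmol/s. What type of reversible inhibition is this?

Km increases (1.42 → 7.43 mM) while Vmax is unchanged — the hallmark of competitive inhibition.

competitive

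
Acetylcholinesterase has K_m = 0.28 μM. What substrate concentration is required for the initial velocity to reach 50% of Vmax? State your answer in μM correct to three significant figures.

v/Vmax = [S]/(Km+[S]) = 0.5, so [S] = Km·0.5/(1 − 0.5) = 0.28 × 1.000.
[S] = 0.280 μM.

0.280 μM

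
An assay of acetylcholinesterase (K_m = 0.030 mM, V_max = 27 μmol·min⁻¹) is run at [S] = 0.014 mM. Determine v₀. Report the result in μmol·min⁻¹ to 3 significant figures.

[S]/(Km+[S]) = 0.014/0.04400 = 0.3182, the fractional saturation.
v = 0.3182 × Vmax = 0.3182 × 27 = 8.59 μmol·min⁻¹.

8.59 μmol·min⁻¹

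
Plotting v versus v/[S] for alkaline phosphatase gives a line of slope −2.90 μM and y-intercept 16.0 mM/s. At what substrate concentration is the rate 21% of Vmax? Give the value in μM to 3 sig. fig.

0.771 μM

The Eadie–Hofstee slope gives Km = 2.90 μM (slope = −Km).
v/Vmax = [S]/(Km+[S]) = 0.21 ⇒ [S] = Km·0.21/(1−0.21) = 2.90 × 0.2658 = 0.771 μM.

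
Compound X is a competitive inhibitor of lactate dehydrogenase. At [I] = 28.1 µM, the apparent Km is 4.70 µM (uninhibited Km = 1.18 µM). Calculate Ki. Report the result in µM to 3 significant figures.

Competitive: Km,app = α·Km with α = 1 + [I]/Ki.
α = Km,app/Km = 4.70/1.18 = 3.983.
Since α = 1 + [I]/Ki, [I]/Ki = 3.983 − 1 = 2.983 and Ki = 28.1/2.983 = 9.42 µM.

9.42 µM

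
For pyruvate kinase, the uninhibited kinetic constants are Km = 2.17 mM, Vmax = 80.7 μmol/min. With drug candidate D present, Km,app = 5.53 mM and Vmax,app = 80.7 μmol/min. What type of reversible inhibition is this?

Km increases (2.17 → 5.53 mM) while Vmax is unchanged — the hallmark of competitive inhibition.

competitive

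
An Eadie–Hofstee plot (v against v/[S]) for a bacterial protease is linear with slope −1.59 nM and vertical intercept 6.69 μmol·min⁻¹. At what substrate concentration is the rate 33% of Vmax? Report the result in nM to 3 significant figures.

The Eadie–Hofstee slope gives Km = 1.59 nM (slope = −Km).
v/Vmax = [S]/(Km+[S]) = 0.33 ⇒ [S] = Km·0.33/(1−0.33) = 1.59 × 0.4925 = 0.783 nM.

0.783 nM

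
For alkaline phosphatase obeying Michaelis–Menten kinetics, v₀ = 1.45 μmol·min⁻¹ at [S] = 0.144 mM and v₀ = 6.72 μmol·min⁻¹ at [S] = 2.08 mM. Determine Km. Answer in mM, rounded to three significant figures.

In reciprocal form, 1/v = (Km/Vmax)·(1/[S]) + 1/Vmax. The two points give (1/[S], 1/v) = (6.944, 0.6897) and (0.4808, 0.1488).
Slope = (0.6897 − 0.1488)/(6.944 − 0.4808) = 0.08367; intercept = 0.6897 − 0.08367×6.944 = 0.1086.
Vmax = 1/intercept = 9.21 μmol·min⁻¹; Km = slope × Vmax = 0.08367 × 9.21 = 0.771 mM.

0.771 mM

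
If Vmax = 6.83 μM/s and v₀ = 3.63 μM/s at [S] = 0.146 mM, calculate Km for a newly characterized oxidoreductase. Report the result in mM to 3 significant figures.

0.129 mM

v/Vmax = 3.63/6.83 = 0.5315 = [S]/(Km+[S]).
So Km + [S] = [S]/0.5315 = 0.2747 mM, giving Km = 0.2747 − 0.146 = 0.129 mM.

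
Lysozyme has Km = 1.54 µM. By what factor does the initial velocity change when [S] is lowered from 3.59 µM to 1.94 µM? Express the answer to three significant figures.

The fractional saturations are [S]/(Km+[S]) = 3.59/5.130 = 0.6998 and 1.94/3.480 = 0.5575.
v₂/v₁ is just their ratio: 0.5575/0.6998 = 0.797.

0.797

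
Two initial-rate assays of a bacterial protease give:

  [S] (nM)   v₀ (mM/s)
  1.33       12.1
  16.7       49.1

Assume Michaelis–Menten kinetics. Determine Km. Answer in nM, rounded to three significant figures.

6.01 nM

In reciprocal form, 1/v = (Km/Vmax)·(1/[S]) + 1/Vmax. The two points give (1/[S], 1/v) = (0.7519, 0.08264) and (0.05988, 0.02037).
Slope = (0.08264 − 0.02037)/(0.7519 − 0.05988) = 0.09000; intercept = 0.08264 − 0.09000×0.7519 = 0.01498.
Vmax = 1/intercept = 66.8 mM/s; Km = slope × Vmax = 0.09000 × 66.8 = 6.01 nM.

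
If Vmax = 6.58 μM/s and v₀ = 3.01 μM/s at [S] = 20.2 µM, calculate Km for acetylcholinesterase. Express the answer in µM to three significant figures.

24.0 µM

From v = Vmax[S]/(Km+[S]), Km = [S](Vmax − v)/v.
Km = 20.2 × (6.58 − 3.01) / 3.01 = 72.11/3.01 = 24.0 µM.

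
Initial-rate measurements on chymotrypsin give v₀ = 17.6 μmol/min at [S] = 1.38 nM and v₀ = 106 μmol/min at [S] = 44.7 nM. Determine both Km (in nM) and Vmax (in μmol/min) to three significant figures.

From v = Vmax[S]/(Km+[S]), each point gives Vmax = v(Km+[S])/[S].
Equating: 17.6(Km+1.38)/1.38 = 106(Km+44.7)/44.7.
12.75·Km + 17.6 = 2.371·Km + 106, so (12.75 − 2.371)·Km = 106 − 17.6.
Km = 88.40/10.38 = 8.51 nM; then Vmax = 17.6(8.51+1.38)/1.38 = 126 μmol/min.

Km = 8.51 nM; Vmax = 126 μmol/min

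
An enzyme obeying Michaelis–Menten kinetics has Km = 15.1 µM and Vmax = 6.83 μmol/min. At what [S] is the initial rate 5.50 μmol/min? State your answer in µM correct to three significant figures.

62.4 µM

The required fractional saturation is v/Vmax = 5.50/6.83 = 0.8053.
Then [S]/(Km+[S]) = 0.8053 ⇒ [S] = 15.1 × 0.8053/(1 − 0.8053) = 62.4 µM.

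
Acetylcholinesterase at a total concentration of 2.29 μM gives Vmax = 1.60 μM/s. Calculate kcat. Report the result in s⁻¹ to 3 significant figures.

kcat = Vmax/[E]total = 1.60 μM/s / 2.29 μM = 0.699 s⁻¹.

0.699 s⁻¹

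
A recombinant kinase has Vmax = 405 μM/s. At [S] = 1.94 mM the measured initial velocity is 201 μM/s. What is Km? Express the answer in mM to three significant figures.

From v = Vmax[S]/(Km+[S]), Km = [S](Vmax − v)/v.
Km = 1.94 × (405 − 201) / 201 = 395.8/201 = 1.97 mM.

1.97 mM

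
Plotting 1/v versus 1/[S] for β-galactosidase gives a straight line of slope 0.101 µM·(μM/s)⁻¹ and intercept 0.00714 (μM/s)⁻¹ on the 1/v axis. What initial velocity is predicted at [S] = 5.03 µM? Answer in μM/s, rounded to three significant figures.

36.7 μM/s

The y-intercept is 1/Vmax, so Vmax = 1/0.00714 = 140 μM/s.
The slope is Km/Vmax, so Km = 0.101 × 140 = 14.1 µM.
Then v = 140 × 5.03/(14.1 + 5.03) = 36.7 μM/s.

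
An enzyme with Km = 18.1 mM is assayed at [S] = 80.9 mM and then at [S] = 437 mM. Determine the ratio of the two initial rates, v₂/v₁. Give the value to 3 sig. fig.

The fractional saturations are [S]/(Km+[S]) = 80.9/99.00 = 0.8172 and 437/455.1 = 0.9602.
v₂/v₁ is just their ratio: 0.9602/0.8172 = 1.18.

1.18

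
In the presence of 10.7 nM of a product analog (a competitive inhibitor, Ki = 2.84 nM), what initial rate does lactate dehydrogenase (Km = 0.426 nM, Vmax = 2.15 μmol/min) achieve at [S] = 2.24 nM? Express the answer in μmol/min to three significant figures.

1.13 μmol/min

With α = 1 + [I]/Ki = 1 + 10.7/2.84 = 4.768, the competitive rate law is v = Vmax[S] / (αKm + [S]).
v = 2.15×2.24 / (4.768×0.426 + 2.24) = 4.816/4.271 = 1.13 μmol/min.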